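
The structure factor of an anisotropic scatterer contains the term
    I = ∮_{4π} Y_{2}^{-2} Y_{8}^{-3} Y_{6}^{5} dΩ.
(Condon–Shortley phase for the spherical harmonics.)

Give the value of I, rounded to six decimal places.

Rules hold: Σm=0, L=16 even, 6≤6≤10.
N = 5·17·13 = 1105
Δ = 4!·0!·12!/17! = 1/30940
Racah Σ t=2..2: t=2:+1/2073600 = 1/2073600
⇒ 3j(2 8 6; 0 0 0)² = 28/1105, sgn +1
Racah Σ t=4..4: t=4:+1/958003200 = 1/958003200
⇒ 3j(2 8 6; -2 -3 5)² = 1/6188, sgn -1
4πI² = N·(3j₀)²·(3jₘ)² = 1/221
I = -1·√(0.00452489/4π) = -0.01897575

-0.018976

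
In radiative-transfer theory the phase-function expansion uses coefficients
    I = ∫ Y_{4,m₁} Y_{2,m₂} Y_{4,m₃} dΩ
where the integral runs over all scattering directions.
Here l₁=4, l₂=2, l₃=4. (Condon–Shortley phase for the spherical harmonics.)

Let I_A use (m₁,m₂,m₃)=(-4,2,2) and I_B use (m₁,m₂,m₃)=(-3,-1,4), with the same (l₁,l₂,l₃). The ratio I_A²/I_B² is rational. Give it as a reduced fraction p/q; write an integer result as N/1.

2/7

Same 4,2,4: normalisation and zero-m 3j drop out of the ratio.
A: Δ: 2! 6! 2! / 11! → 1/13860; sum: t=2:+1/2880 = 1/2880; 3j²(4 2 4; -4 2 2) = Δ·Π!·Σ² = 2/165  (sign +1)
B: Δ: 2! 6! 2! / 11! → 1/13860; sum: t=1:−1/1440 = -1/1440; 3j²(4 2 4; -3 -1 4) = Δ·Π!·Σ² = 7/165  (sign -1)
I_A²/I_B² = (2/165)/(7/165) = 2/7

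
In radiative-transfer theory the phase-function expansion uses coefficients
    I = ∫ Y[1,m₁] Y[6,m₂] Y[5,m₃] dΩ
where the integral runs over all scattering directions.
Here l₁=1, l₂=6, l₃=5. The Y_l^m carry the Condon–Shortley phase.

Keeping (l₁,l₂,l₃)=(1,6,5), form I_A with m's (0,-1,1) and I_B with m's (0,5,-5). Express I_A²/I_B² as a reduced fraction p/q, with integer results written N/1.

l's match ⇒ only the (l;m) 3-j factors differ between A and B.
A: triangle coeff Δ(1,6,5) = 1/858; Σ_t [1,1]: t=1:−1/17280 = -1/17280; (3j)²=35/858 [(1 6 5; 0 -1 1)], sign=-1
B: triangle coeff Δ(1,6,5) = 1/858; Σ_t [1,1]: t=1:−1/3628800 = -1/3628800; (3j)²=1/78 [(1 6 5; 0 5 -5)], sign=-1
I_A²/I_B² = (35/858)/(1/78) = 35/11

35/11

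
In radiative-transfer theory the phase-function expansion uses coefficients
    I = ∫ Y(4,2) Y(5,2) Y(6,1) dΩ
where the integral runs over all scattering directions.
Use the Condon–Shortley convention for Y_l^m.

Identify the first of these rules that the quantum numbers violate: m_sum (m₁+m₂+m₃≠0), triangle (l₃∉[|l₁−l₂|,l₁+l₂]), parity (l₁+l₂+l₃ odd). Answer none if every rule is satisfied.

m_sum

azimuthal sum: 2 + 2 + 1 = 5  ✗
1 ≤ 6 ≤ 9 (triangle on l)
L = 4 + 5 + 6 = 15 (odd)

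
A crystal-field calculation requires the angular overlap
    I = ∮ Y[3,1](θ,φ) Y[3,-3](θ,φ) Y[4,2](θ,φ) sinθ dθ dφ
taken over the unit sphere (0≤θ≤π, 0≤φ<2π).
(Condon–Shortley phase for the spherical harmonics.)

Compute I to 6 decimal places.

Rules hold: Σm=0, L=10 even, 0≤4≤6.
N = 7·7·9 = 441
Δ = 2!·4!·4!/11! = 1/34650
Racah Σ t=0..2: t=0:+1/72 t=1:−1/16 t=2:+1/72 = -5/144
⇒ 3j(3 3 4; 0 0 0)² = 2/77, sgn -1
Racah Σ t=0..0: t=0:+1/192 = 1/192
⇒ 3j(3 3 4; 1 -3 2)² = 3/77, sgn +1
4πI² = N·(3j₀)²·(3jₘ)² = 54/121
I = -1·√(0.446281/4π) = -0.18845135

-0.188451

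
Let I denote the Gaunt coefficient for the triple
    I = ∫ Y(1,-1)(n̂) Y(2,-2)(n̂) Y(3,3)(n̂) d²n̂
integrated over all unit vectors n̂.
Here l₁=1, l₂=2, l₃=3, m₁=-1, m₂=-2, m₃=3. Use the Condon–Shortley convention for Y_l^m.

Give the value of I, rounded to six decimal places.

-0.319865

m-sum 0 ✓  L=6 even ✓  1≤3≤3 ✓
Π(2lᵢ+1) = 3×5×7 = 105
triangle coeff Δ(1,2,3) = 1/105
Σ_t [0,0]: t=0:+1/4 = 1/4
(3j)²=3/35 [(1 2 3; 0 0 0)], sign=-1
Σ_t [0,0]: t=0:+1/48 = 1/48
(3j)²=1/7 [(1 2 3; -1 -2 3)], sign=+1
⇒ 4πI² = 9/7
I = (-1)√(9/7/(4π)) = -0.31986543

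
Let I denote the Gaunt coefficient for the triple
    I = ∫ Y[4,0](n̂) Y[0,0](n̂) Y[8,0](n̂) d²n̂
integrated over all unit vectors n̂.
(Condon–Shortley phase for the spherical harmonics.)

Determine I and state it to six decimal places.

triangle: need 4≤l₃≤4, have 8; I=0

0.000000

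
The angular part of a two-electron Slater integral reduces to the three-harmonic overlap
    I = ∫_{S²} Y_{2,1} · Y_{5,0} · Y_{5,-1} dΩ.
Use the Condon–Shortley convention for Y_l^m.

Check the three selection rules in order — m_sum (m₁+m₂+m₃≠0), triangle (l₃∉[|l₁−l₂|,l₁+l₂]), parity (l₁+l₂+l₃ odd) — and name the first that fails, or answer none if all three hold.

Σmᵢ = 0  ✓
l₃∈[|l₁−l₂|,l₁+l₂]=[3,7], have l₃=5  ✓
Σlᵢ = 12 ⇒ even  ✓

none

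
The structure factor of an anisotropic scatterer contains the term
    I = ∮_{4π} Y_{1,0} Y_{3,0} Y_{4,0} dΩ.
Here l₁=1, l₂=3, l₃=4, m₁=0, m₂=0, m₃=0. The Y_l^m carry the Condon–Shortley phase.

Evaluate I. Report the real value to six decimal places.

0.246233

m-sum 0 ✓  L=8 even ✓  2≤4≤4 ✓
Π(2lᵢ+1) = 3×7×9 = 189
triangle coeff Δ(1,3,4) = 1/252
Σ_t [0,0]: t=0:+1/36 = 1/36
(3j)²=4/63 [(1 3 4; 0 0 0)], sign=+1
(m-triple is (0,0,0) — same symbol as above.)
⇒ 4πI² = 16/21
I = (+1)√(16/21/(4π)) = 0.24623252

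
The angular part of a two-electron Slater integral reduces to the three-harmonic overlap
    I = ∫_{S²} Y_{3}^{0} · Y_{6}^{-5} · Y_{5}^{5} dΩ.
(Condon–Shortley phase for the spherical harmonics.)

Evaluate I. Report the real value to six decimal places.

Rules hold: Σm=0, L=14 even, 3≤5≤9.
N = 7·13·11 = 1001
Δ = 4!·2!·8!/15! = 1/675675
Racah Σ t=1..3: t=1:−1/8640 t=2:+1/2304 t=3:−1/8640 = 7/34560
⇒ 3j(3 6 5; 0 0 0)² = 7/429, sgn -1
Racah Σ t=1..1: t=1:−1/483840 = -1/483840
⇒ 3j(3 6 5; 0 -5 5)² = 3/91, sgn -1
4πI² = N·(3j₀)²·(3jₘ)² = 7/13
I = +1·√(0.538462/4π) = 0.20700098

0.207001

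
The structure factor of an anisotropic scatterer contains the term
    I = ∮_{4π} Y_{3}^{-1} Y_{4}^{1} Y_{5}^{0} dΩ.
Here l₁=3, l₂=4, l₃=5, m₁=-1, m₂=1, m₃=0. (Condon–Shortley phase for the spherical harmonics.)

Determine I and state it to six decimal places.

Checks pass: Σm=0; 12 even; l₃=5∈[1,7].
(2·3+1)(2·4+1)(2·5+1) = 693
Δ: 2! 4! 6! / 13! → 1/180180
sum: t=0:+1/576 t=1:−1/144 t=2:+1/576 = -1/288
3j²(3 4 5; 0 0 0) = Δ·Π!·Σ² = 20/1001  (sign +1)
sum: t=0:+1/5760 t=1:−1/288 t=2:+1/288 = 1/5760
3j²(3 4 5; -1 1 0) = Δ·Π!·Σ² = 1/12012  (sign -1)
combine: 4πI² = 693·20/1001·1/12012 = 15/13013
take √, sign -1: I = -0.00957750

-0.009577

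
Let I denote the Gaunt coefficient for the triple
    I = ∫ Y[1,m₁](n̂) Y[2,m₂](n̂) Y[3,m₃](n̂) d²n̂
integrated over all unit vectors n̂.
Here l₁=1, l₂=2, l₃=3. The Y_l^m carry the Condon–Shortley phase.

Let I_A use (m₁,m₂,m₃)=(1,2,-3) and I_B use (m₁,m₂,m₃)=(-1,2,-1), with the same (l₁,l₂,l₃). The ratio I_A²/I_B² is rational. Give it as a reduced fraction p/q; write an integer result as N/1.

15/1

Same 1,2,3: normalisation and zero-m 3j drop out of the ratio.
A: Δ: 0! 2! 4! / 7! → 1/105; sum: t=0:+1/48 = 1/48; 3j²(1 2 3; 1 2 -3) = Δ·Π!·Σ² = 1/7  (sign +1)
B: Δ: 0! 2! 4! / 7! → 1/105; sum: t=0:+1/48 = 1/48; 3j²(1 2 3; -1 2 -1) = Δ·Π!·Σ² = 1/105  (sign +1)
I_A²/I_B² = (1/7)/(1/105) = 15/1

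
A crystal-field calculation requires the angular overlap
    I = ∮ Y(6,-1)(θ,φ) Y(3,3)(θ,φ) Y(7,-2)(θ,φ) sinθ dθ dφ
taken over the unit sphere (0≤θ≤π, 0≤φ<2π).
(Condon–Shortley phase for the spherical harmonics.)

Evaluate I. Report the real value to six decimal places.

-0.170823

Checks pass: Σm=0; 16 even; l₃=7∈[3,9].
(2·6+1)(2·3+1)(2·7+1) = 1365
Δ: 2! 10! 4! / 17! → 1/2042040
sum: t=0:+1/207360 t=1:−1/57600 t=2:+1/207360 = -1/129600
3j²(6 3 7; 0 0 0) = Δ·Π!·Σ² = 168/12155  (sign +1)
sum: t=2:+1/691200 = 1/691200
3j²(6 3 7; -1 3 -2) = Δ·Π!·Σ² = 189/9724  (sign -1)
combine: 4πI² = 1365·168/12155·189/9724 = 166698/454597
take √, sign -1: I = -0.17082325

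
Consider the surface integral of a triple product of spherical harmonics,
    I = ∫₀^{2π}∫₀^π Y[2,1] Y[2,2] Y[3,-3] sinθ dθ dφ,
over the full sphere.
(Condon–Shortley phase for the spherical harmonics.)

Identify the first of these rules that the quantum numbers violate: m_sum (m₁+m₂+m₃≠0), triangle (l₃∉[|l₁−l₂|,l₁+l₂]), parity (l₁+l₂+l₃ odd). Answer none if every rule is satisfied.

parity

Σmᵢ = 0  ✓
l₃∈[|l₁−l₂|,l₁+l₂]=[0,4], have l₃=3  ✓
Σlᵢ = 7 ⇒ odd  ✗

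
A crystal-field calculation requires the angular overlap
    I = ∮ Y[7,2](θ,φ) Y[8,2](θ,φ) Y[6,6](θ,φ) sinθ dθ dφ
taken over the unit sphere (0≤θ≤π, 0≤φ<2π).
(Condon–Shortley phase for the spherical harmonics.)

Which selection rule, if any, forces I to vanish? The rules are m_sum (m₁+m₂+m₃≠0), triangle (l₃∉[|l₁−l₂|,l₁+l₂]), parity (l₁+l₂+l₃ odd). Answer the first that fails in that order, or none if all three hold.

azimuthal sum: 2 + 2 + 6 = 10  ✗
1 ≤ 6 ≤ 15 (triangle on l)
L = 7 + 8 + 6 = 21 (odd)

m_sum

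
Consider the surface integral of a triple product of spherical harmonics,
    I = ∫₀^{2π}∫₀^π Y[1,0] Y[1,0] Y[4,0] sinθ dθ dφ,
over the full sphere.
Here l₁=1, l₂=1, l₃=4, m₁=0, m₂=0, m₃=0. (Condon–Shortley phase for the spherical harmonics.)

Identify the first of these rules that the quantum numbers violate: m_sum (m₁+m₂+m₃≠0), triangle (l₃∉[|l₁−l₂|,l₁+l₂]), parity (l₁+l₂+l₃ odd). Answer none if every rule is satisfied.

triangle

m₁+m₂+m₃ = 0 + 0 + 0 = 0  ✓
triangle: |1−1|=0 ≤ l₃=4 ≤ 1+1=2  ✗
parity: l₁+l₂+l₃ = 6 is even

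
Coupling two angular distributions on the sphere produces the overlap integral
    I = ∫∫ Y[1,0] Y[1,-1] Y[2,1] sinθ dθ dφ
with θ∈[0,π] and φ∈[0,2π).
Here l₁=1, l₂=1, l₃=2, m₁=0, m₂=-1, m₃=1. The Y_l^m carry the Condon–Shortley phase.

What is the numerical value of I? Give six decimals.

Checks pass: Σm=0; 4 even; l₃=2∈[0,2].
(2·1+1)(2·1+1)(2·2+1) = 45
Δ: 0! 2! 2! / 5! → 1/30
sum: t=0:+1/1 = 1/1
3j²(1 1 2; 0 0 0) = Δ·Π!·Σ² = 2/15  (sign +1)
sum: t=0:+1/2 = 1/2
3j²(1 1 2; 0 -1 1) = Δ·Π!·Σ² = 1/10  (sign -1)
combine: 4πI² = 45·2/15·1/10 = 3/5
take √, sign -1: I = -0.21850969

-0.218510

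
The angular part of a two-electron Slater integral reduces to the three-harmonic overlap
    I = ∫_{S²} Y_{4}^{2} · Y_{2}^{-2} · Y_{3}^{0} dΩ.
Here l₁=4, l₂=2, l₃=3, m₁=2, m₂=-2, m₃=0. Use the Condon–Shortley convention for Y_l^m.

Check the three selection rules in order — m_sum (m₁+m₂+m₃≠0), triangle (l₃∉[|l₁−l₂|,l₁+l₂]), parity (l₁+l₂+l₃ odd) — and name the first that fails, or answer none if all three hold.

m₁+m₂+m₃ = 2 − 2 + 0 = 0  ✓
triangle: |4−2|=2 ≤ l₃=3 ≤ 4+2=6  ✓
parity: l₁+l₂+l₃ = 9 is odd  ✗

parity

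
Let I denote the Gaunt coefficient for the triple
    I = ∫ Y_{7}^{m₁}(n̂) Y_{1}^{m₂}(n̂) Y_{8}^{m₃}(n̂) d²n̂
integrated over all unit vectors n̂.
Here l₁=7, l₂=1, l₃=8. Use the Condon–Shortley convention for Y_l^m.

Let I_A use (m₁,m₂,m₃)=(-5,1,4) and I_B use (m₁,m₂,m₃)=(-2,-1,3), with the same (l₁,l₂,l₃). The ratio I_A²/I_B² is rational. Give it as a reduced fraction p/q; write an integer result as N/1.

l's match ⇒ only the (l;m) 3-j factors differ between A and B.
A: triangle coeff Δ(7,1,8) = 1/2040; Σ_t [0,0]: t=0:+1/1916006400 = 1/1916006400; (3j)²=1/340 [(7 1 8; -5 1 4)], sign=+1
B: triangle coeff Δ(7,1,8) = 1/2040; Σ_t [0,0]: t=0:+1/87091200 = 1/87091200; (3j)²=11/408 [(7 1 8; -2 -1 3)], sign=-1
I_A²/I_B² = (1/340)/(11/408) = 6/55

6/55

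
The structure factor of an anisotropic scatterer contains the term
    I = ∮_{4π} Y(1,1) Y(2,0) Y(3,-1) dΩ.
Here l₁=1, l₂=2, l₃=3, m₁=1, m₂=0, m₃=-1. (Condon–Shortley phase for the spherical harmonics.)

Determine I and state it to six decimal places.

-0.202301

Checks pass: Σm=0; 6 even; l₃=3∈[1,3].
(2·1+1)(2·2+1)(2·3+1) = 105
Δ: 0! 2! 4! / 7! → 1/105
sum: t=0:+1/4 = 1/4
3j²(1 2 3; 0 0 0) = Δ·Π!·Σ² = 3/35  (sign -1)
sum: t=0:+1/8 = 1/8
3j²(1 2 3; 1 0 -1) = Δ·Π!·Σ² = 2/35  (sign +1)
combine: 4πI² = 105·3/35·2/35 = 18/35
take √, sign -1: I = -0.20230066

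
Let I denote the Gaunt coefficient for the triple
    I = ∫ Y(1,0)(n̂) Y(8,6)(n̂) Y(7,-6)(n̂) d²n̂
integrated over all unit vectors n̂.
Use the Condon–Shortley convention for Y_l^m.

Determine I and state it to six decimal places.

m-sum 0 ✓  L=16 even ✓  7≤7≤9 ✓
Π(2lᵢ+1) = 3×17×15 = 765
triangle coeff Δ(1,8,7) = 1/2040
Σ_t [1,1]: t=1:−1/25401600 = -1/25401600
(3j)²=8/255 [(1 8 7; 0 0 0)], sign=+1
Σ_t [1,1]: t=1:−1/6227020800 = -1/6227020800
(3j)²=7/510 [(1 8 7; 0 6 -6)], sign=+1
⇒ 4πI² = 28/85
I = (+1)√(28/85/(4π)) = 0.16190663

0.161907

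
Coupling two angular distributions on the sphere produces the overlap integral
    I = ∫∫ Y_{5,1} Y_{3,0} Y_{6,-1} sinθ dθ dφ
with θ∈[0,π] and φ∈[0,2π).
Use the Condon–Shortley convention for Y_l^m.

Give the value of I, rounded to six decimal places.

Rules hold: Σm=0, L=14 even, 2≤6≤8.
N = 11·7·13 = 1001
Δ = 2!·8!·4!/15! = 1/675675
Racah Σ t=0..2: t=0:+1/8640 t=1:−1/2304 t=2:+1/8640 = -7/34560
⇒ 3j(5 3 6; 0 0 0)² = 7/429, sgn -1
Racah Σ t=0..2: t=0:+1/6912 t=1:−1/2880 t=2:+1/17280 = -1/6912
⇒ 3j(5 3 6; 1 0 -1)² = 5/429, sgn +1
4πI² = N·(3j₀)²·(3jₘ)² = 245/1287
I = -1·√(0.190365/4π) = -0.12308038

-0.123080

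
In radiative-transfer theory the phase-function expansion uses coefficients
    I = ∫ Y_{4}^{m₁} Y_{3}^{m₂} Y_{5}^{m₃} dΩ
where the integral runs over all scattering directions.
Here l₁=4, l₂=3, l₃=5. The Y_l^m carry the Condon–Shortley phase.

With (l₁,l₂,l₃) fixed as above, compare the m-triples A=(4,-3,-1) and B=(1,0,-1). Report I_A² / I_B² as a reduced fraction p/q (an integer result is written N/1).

l's match ⇒ only the (l;m) 3-j factors differ between A and B.
A: triangle coeff Δ(4,3,5) = 1/180180; Σ_t [0,0]: t=0:+1/34560 = 1/34560; (3j)²=1/429 [(4 3 5; 4 -3 -1)], sign=+1
B: triangle coeff Δ(4,3,5) = 1/180180; Σ_t [0,2]: t=0:+1/432 t=1:−1/192 t=2:+1/1440 = -19/8640; (3j)²=361/30030 [(4 3 5; 1 0 -1)], sign=-1
I_A²/I_B² = (1/429)/(361/30030) = 70/361

70/361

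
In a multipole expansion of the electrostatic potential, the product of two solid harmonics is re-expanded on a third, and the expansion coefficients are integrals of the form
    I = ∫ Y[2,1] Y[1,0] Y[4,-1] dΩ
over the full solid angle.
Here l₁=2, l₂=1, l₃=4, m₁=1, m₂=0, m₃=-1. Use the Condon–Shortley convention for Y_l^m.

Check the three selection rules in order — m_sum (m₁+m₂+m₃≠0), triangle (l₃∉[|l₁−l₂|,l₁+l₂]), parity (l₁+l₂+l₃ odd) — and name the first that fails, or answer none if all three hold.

triangle

azimuthal sum: 1 + 0 − 1 = 0  ✓
1 ≤ 4 ≤ 3 (triangle on l)  ✗
L = 2 + 1 + 4 = 7 (odd)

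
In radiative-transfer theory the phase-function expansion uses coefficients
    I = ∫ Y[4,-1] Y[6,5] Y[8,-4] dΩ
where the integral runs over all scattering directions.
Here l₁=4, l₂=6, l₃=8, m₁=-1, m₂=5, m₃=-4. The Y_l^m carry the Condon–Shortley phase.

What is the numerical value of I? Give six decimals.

m-sum 0 ✓  L=18 even ✓  2≤8≤10 ✓
Π(2lᵢ+1) = 9×13×17 = 1989
triangle coeff Δ(4,6,8) = 1/23279256
Σ_t [0,2]: t=0:+1/1658880 t=1:−1/518400 t=2:+1/1658880 = -1/1382400
(3j)²=504/46189 [(4 6 8; 0 0 0)], sign=-1
Σ_t [1,2]: t=1:−1/174182400 t=2:+1/26127360 = 17/522547200
(3j)²=935/62244 [(4 6 8; -1 5 -4)], sign=+1
⇒ 4πI² = 1530/4693
I = (-1)√(1530/4693/(4π)) = -0.16107031

-0.161070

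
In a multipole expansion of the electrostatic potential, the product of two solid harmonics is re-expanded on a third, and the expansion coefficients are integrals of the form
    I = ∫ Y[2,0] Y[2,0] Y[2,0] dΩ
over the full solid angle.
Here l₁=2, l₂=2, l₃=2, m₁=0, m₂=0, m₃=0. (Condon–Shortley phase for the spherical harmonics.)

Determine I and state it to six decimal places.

Rules hold: Σm=0, L=6 even, 0≤2≤4.
N = 5·5·5 = 125
Δ = 2!·2!·2!/7! = 1/630
Racah Σ t=0..2: t=0:+1/8 t=1:−1/1 t=2:+1/8 = -3/4
⇒ 3j(2 2 2; 0 0 0)² = 2/35, sgn -1
(m-triple is (0,0,0) — same symbol as above.)
4πI² = N·(3j₀)²·(3jₘ)² = 20/49
I = +1·√(0.408163/4π) = 0.18022375

0.180224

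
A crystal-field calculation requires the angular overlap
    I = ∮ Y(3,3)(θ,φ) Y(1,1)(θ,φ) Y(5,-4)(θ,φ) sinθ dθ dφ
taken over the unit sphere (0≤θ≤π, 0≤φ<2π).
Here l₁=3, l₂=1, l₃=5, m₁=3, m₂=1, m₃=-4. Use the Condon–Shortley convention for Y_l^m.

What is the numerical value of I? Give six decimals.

0.000000

triangle: need 2≤l₃≤4, have 5; I=0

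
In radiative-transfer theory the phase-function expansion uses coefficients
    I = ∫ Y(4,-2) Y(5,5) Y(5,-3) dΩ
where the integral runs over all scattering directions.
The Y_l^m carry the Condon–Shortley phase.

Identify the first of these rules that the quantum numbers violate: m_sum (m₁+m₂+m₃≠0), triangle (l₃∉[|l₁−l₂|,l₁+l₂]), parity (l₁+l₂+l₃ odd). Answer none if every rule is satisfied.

azimuthal sum: -2 + 5 − 3 = 0  ✓
1 ≤ 5 ≤ 9 (triangle on l)  ✓
L = 4 + 5 + 5 = 14 (even)  ✓

none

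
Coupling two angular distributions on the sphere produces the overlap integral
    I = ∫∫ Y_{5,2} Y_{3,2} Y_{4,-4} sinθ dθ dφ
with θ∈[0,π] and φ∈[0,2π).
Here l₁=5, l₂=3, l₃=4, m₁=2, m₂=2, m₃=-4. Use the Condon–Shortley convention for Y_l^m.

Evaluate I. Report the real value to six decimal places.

m-sum 0 ✓  L=12 even ✓  2≤4≤8 ✓
Π(2lᵢ+1) = 11×7×9 = 693
triangle coeff Δ(5,3,4) = 1/180180
Σ_t [1,3]: t=1:−1/576 t=2:+1/144 t=3:−1/576 = 1/288
(3j)²=20/1001 [(5 3 4; 0 0 0)], sign=+1
Σ_t [3,3]: t=3:−1/8640 = -1/8640
(3j)²=14/1287 [(5 3 4; 2 2 -4)], sign=-1
⇒ 4πI² = 280/1859
I = (-1)√(280/1859/(4π)) = -0.10947990

-0.109480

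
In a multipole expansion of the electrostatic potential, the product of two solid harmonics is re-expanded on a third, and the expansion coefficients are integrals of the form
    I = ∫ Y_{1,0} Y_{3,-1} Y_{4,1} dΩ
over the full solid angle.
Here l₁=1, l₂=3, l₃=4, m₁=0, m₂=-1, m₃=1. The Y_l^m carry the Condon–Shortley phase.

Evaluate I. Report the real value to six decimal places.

Checks pass: Σm=0; 8 even; l₃=4∈[2,4].
(2·1+1)(2·3+1)(2·4+1) = 189
Δ: 0! 2! 6! / 9! → 1/252
sum: t=0:+1/36 = 1/36
3j²(1 3 4; 0 0 0) = Δ·Π!·Σ² = 4/63  (sign +1)
sum: t=0:+1/48 = 1/48
3j²(1 3 4; 0 -1 1) = Δ·Π!·Σ² = 5/84  (sign -1)
combine: 4πI² = 189·4/63·5/84 = 5/7
take √, sign -1: I = -0.23841361

-0.238414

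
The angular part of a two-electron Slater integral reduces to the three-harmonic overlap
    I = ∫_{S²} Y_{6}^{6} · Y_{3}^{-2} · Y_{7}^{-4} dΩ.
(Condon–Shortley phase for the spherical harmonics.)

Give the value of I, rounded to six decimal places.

Checks pass: Σm=0; 16 even; l₃=7∈[3,9].
(2·6+1)(2·3+1)(2·7+1) = 1365
Δ: 2! 10! 4! / 17! → 1/2042040
sum: t=0:+1/207360 t=1:−1/57600 t=2:+1/207360 = -1/129600
3j²(6 3 7; 0 0 0) = Δ·Π!·Σ² = 168/12155  (sign +1)
sum: t=0:+1/43545600 = 1/43545600
3j²(6 3 7; 6 -2 -4) = Δ·Π!·Σ² = 11/3094  (sign -1)
combine: 4πI² = 1365·168/12155·11/3094 = 252/3757
take √, sign -1: I = -0.07305917

-0.073059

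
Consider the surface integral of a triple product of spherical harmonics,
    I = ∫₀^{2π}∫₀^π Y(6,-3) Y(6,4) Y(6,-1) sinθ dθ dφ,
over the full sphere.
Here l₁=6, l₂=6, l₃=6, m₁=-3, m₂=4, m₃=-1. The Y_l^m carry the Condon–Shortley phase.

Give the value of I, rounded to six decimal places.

-0.084679

Checks pass: Σm=0; 18 even; l₃=6∈[0,12].
(2·6+1)(2·6+1)(2·6+1) = 2197
Δ: 6! 6! 6! / 19! → 1/325909584
sum: t=0:+1/373248000 t=1:−1/1728000 t=2:+1/110592 t=3:−1/46656 t=4:+1/110592 t=5:−1/1728000 t=6:+1/373248000 = -7/1555200
3j²(6 6 6; 0 0 0) = Δ·Π!·Σ² = 400/46189  (sign -1)
sum: t=4:+1/4147200 t=5:−1/691200 t=6:+1/1244160 = -1/2488320
3j²(6 6 6; -3 4 -1) = Δ·Π!·Σ² = 875/184756  (sign +1)
combine: 4πI² = 2197·400/46189·875/184756 = 1137500/12623809
take √, sign -1: I = -0.08467897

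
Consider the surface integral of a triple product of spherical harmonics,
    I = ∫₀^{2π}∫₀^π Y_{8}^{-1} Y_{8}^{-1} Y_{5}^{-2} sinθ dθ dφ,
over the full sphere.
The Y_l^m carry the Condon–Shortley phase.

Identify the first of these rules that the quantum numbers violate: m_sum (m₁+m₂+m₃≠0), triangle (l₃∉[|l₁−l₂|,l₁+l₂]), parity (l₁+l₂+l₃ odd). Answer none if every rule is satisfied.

m_sum

Σmᵢ = -4  ✗
l₃∈[|l₁−l₂|,l₁+l₂]=[0,16], have l₃=5
Σlᵢ = 21 ⇒ odd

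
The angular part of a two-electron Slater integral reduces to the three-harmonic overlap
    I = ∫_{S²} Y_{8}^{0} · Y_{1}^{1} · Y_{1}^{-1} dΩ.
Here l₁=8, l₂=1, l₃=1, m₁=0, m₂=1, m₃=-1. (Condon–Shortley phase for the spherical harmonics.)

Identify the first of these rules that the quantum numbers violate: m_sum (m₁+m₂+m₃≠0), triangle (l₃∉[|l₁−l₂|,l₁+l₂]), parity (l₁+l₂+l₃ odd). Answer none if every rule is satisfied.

azimuthal sum: 0 + 1 − 1 = 0  ✓
7 ≤ 1 ≤ 9 (triangle on l)  ✗
L = 8 + 1 + 1 = 10 (even)

triangle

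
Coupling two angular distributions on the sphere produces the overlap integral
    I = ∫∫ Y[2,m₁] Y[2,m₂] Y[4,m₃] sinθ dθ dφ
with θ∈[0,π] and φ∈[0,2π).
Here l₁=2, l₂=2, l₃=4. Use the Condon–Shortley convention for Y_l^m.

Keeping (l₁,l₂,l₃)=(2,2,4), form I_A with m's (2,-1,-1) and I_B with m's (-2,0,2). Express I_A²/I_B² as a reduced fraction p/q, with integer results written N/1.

Shared (l₁,l₂,l₃)=(2,2,4): N and (l;000)² cancel in I_A²/I_B².
A: Δ = 0!·4!·4!/9! = 1/630; Racah Σ t=0..0: t=0:+1/144 = 1/144; ⇒ 3j(2 2 4; 2 -1 -1)² = 1/126, sgn -1
B: Δ = 0!·4!·4!/9! = 1/630; Racah Σ t=0..0: t=0:+1/96 = 1/96; ⇒ 3j(2 2 4; -2 0 2)² = 1/42, sgn +1
I_A²/I_B² = (1/126)/(1/42) = 1/3

1/3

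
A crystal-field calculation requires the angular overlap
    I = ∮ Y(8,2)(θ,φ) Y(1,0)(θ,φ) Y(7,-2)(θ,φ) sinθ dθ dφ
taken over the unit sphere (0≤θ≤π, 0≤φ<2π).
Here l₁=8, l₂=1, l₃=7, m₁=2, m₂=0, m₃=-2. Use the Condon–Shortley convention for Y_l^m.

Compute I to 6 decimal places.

Rules hold: Σm=0, L=16 even, 7≤7≤9.
N = 17·3·15 = 765
Δ = 2!·14!·0!/17! = 1/2040
Racah Σ t=1..1: t=1:−1/25401600 = -1/25401600
⇒ 3j(8 1 7; 0 0 0)² = 8/255, sgn +1
Racah Σ t=1..1: t=1:−1/43545600 = -1/43545600
⇒ 3j(8 1 7; 2 0 -2)² = 1/34, sgn +1
4πI² = N·(3j₀)²·(3jₘ)² = 12/17
I = +1·√(0.705882/4π) = 0.23700703

0.237007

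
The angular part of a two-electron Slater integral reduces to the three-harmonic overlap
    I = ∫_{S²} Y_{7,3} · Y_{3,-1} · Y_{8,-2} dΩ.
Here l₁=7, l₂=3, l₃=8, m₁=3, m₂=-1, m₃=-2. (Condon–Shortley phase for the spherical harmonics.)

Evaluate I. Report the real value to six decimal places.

Checks pass: Σm=0; 18 even; l₃=8∈[4,10].
(2·7+1)(2·3+1)(2·8+1) = 1785
Δ: 2! 12! 4! / 19! → 1/5290740
sum: t=0:+1/7257600 t=1:−1/2073600 t=2:+1/7257600 = -1/4838400
3j²(7 3 8; 0 0 0) = Δ·Π!·Σ² = 252/20995  (sign -1)
sum: t=0:+1/7741440 t=1:−1/13063680 t=2:+1/348364800 = 29/522547200
3j²(7 3 8; 3 -1 -2) = Δ·Π!·Σ² = 1682/264537  (sign +1)
combine: 4πI² = 1785·252/20995·1682/264537 = 141288/1037153
take √, sign -1: I = -0.10411811

-0.104118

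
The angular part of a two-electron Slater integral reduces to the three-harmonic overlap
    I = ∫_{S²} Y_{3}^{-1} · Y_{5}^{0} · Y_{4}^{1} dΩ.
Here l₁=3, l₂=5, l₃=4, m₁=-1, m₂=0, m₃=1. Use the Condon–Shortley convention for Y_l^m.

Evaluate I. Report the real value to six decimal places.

m-sum 0 ✓  L=12 even ✓  2≤4≤8 ✓
Π(2lᵢ+1) = 7×11×9 = 693
triangle coeff Δ(3,5,4) = 1/180180
Σ_t [1,3]: t=1:−1/576 t=2:+1/144 t=3:−1/576 = 1/288
(3j)²=20/1001 [(3 5 4; 0 0 0)], sign=+1
Σ_t [2,4]: t=2:+1/288 t=3:−1/288 t=4:+1/5760 = 1/5760
(3j)²=1/12012 [(3 5 4; -1 0 1)], sign=-1
⇒ 4πI² = 15/13013
I = (-1)√(15/13013/(4π)) = -0.00957750

-0.009577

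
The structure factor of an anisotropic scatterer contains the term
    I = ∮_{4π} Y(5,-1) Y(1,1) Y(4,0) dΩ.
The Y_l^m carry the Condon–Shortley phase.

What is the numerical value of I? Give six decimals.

Rules hold: Σm=0, L=10 even, 4≤4≤6.
N = 11·3·9 = 297
Δ = 2!·8!·0!/11! = 1/495
Racah Σ t=1..1: t=1:−1/576 = -1/576
⇒ 3j(5 1 4; 0 0 0)² = 5/99, sgn -1
Racah Σ t=2..2: t=2:+1/1152 = 1/1152
⇒ 3j(5 1 4; -1 1 0)² = 1/33, sgn +1
4πI² = N·(3j₀)²·(3jₘ)² = 5/11
I = -1·√(0.454545/4π) = -0.19018827

-0.190188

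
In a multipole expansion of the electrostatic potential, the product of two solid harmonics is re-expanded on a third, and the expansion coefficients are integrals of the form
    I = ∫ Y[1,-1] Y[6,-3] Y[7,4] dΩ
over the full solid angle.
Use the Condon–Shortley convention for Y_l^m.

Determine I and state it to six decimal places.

0.259489

Rules hold: Σm=0, L=14 even, 5≤7≤7.
N = 3·13·15 = 585
Δ = 0!·2!·12!/15! = 1/1365
Racah Σ t=0..0: t=0:+1/518400 = 1/518400
⇒ 3j(1 6 7; 0 0 0)² = 7/195, sgn -1
Racah Σ t=0..0: t=0:+1/4354560 = 1/4354560
⇒ 3j(1 6 7; -1 -3 4)² = 11/273, sgn -1
4πI² = N·(3j₀)²·(3jₘ)² = 11/13
I = +1·√(0.846154/4π) = 0.25948947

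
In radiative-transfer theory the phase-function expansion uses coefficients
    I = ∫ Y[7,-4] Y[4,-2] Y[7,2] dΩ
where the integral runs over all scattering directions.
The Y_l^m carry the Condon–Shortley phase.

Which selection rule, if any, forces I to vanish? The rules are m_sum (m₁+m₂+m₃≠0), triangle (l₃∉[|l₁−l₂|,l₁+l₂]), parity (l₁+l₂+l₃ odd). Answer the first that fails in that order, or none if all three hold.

Σmᵢ = -4  ✗
l₃∈[|l₁−l₂|,l₁+l₂]=[3,11], have l₃=7
Σlᵢ = 18 ⇒ even

m_sum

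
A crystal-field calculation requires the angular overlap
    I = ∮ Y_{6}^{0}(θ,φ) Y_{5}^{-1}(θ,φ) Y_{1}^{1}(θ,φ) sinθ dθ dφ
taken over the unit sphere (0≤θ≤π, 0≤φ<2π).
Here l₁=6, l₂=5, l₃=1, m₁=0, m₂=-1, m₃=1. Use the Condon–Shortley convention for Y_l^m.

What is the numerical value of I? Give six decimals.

0.158246

Rules hold: Σm=0, L=12 even, 1≤1≤11.
N = 13·11·3 = 429
Δ = 10!·2!·0!/13! = 1/858
Racah Σ t=5..5: t=5:−1/14400 = -1/14400
⇒ 3j(6 5 1; 0 0 0)² = 6/143, sgn +1
Racah Σ t=4..4: t=4:+1/34560 = 1/34560
⇒ 3j(6 5 1; 0 -1 1)² = 5/286, sgn +1
4πI² = N·(3j₀)²·(3jₘ)² = 45/143
I = +1·√(0.314685/4π) = 0.15824621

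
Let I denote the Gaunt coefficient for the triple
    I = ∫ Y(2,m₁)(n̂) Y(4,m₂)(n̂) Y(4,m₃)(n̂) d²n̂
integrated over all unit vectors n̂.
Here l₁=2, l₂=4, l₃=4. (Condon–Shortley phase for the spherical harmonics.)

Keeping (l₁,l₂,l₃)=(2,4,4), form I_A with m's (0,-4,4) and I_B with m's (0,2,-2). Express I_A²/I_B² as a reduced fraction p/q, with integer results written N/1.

49/4

Shared (l₁,l₂,l₃)=(2,4,4): N and (l;000)² cancel in I_A²/I_B².
A: Δ = 2!·2!·6!/11! = 1/13860; Racah Σ t=0..0: t=0:+1/2880 = 1/2880; ⇒ 3j(2 4 4; 0 -4 4)² = 28/495, sgn +1
B: Δ = 2!·2!·6!/11! = 1/13860; Racah Σ t=0..2: t=0:+1/2880 t=1:−1/120 t=2:+1/192 = -1/360; ⇒ 3j(2 4 4; 0 2 -2)² = 16/3465, sgn -1
I_A²/I_B² = (28/495)/(16/3465) = 49/4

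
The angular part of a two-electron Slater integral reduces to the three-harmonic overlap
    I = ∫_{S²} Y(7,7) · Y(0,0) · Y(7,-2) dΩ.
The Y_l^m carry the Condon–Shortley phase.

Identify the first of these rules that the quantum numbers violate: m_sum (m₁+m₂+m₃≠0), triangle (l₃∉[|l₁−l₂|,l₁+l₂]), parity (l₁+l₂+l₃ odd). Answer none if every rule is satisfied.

m₁+m₂+m₃ = 7 + 0 − 2 = 5  ✗
triangle: |7−0|=7 ≤ l₃=7 ≤ 7+0=7
parity: l₁+l₂+l₃ = 14 is even

m_sum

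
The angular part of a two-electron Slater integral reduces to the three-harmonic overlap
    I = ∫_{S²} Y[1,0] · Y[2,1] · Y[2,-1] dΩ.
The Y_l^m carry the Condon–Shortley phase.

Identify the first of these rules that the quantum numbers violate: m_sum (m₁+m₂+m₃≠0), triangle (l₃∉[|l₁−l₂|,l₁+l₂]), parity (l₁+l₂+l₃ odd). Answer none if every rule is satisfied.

Σmᵢ = 0  ✓
l₃∈[|l₁−l₂|,l₁+l₂]=[1,3], have l₃=2  ✓
Σlᵢ = 5 ⇒ odd  ✗

parity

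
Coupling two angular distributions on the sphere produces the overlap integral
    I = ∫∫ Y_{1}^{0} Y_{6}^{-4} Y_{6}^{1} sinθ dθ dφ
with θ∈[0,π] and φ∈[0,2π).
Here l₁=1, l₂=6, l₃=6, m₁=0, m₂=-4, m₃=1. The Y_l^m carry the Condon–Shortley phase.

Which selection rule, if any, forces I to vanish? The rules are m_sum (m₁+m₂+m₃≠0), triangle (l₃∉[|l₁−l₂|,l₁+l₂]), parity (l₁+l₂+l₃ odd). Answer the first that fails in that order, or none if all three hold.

Σmᵢ = -3  ✗
l₃∈[|l₁−l₂|,l₁+l₂]=[5,7], have l₃=6
Σlᵢ = 13 ⇒ odd

m_sum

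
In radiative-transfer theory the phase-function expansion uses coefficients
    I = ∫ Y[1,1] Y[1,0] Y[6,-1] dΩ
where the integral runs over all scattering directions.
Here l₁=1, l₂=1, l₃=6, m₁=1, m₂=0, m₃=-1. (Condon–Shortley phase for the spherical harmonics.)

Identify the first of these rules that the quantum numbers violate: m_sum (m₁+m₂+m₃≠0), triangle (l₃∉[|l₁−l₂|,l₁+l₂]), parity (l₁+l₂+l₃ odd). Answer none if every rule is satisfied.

m₁+m₂+m₃ = 1 + 0 − 1 = 0  ✓
triangle: |1−1|=0 ≤ l₃=6 ≤ 1+1=2  ✗
parity: l₁+l₂+l₃ = 8 is even

triangle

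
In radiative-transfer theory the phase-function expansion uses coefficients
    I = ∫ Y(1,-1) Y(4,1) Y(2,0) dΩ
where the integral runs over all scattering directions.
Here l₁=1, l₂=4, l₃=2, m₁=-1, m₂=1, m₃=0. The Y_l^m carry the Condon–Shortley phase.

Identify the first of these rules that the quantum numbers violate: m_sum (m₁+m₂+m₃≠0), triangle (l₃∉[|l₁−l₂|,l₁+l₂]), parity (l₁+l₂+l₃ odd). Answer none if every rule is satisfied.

Σmᵢ = 0  ✓
l₃∈[|l₁−l₂|,l₁+l₂]=[3,5], have l₃=2  ✗
Σlᵢ = 7 ⇒ odd

triangle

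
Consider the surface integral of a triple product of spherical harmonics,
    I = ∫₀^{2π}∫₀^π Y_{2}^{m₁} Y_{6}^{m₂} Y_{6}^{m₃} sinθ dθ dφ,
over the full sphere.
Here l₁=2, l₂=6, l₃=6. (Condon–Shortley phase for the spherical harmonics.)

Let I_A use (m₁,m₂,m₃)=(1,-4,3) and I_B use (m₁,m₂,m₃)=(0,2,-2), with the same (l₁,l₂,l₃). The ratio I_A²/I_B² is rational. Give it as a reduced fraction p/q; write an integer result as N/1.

l's match ⇒ only the (l;m) 3-j factors differ between A and B.
A: triangle coeff Δ(2,6,6) = 1/90090; Σ_t [0,1]: t=0:+1/161280 t=1:−1/725760 = 1/207360; (3j)²=7/286 [(2 6 6; 1 -4 3)], sign=-1
B: triangle coeff Δ(2,6,6) = 1/90090; Σ_t [0,2]: t=0:+1/322560 t=1:−1/30240 t=2:+1/69120 = -1/64512; (3j)²=10/1001 [(2 6 6; 0 2 -2)], sign=-1
I_A²/I_B² = (7/286)/(10/1001) = 49/20

49/20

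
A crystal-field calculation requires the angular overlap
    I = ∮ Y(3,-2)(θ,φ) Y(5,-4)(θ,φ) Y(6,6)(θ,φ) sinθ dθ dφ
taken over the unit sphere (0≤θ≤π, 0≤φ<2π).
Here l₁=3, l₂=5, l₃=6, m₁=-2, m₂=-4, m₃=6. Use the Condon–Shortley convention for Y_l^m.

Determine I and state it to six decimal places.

Checks pass: Σm=0; 14 even; l₃=6∈[2,8].
(2·3+1)(2·5+1)(2·6+1) = 1001
Δ: 2! 4! 8! / 15! → 1/675675
sum: t=0:+1/8640 t=1:−1/2304 t=2:+1/8640 = -7/34560
3j²(3 5 6; 0 0 0) = Δ·Π!·Σ² = 7/429  (sign -1)
sum: t=1:−1/967680 = -1/967680
3j²(3 5 6; -2 -4 6) = Δ·Π!·Σ² = 3/91  (sign -1)
combine: 4πI² = 1001·7/429·3/91 = 7/13
take √, sign +1: I = 0.20700098

0.207001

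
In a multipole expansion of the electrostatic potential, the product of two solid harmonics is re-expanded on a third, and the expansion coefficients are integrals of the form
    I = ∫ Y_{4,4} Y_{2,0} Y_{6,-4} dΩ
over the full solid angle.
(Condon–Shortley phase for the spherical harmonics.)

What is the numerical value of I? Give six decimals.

Checks pass: Σm=0; 12 even; l₃=6∈[2,6].
(2·4+1)(2·2+1)(2·6+1) = 585
Δ: 0! 8! 4! / 13! → 1/6435
sum: t=0:+1/2304 = 1/2304
3j²(4 2 6; 0 0 0) = Δ·Π!·Σ² = 5/143  (sign +1)
sum: t=0:+1/161280 = 1/161280
3j²(4 2 6; 4 0 -4) = Δ·Π!·Σ² = 1/143  (sign +1)
combine: 4πI² = 585·5/143·1/143 = 225/1573
take √, sign +1: I = 0.10668957

0.106690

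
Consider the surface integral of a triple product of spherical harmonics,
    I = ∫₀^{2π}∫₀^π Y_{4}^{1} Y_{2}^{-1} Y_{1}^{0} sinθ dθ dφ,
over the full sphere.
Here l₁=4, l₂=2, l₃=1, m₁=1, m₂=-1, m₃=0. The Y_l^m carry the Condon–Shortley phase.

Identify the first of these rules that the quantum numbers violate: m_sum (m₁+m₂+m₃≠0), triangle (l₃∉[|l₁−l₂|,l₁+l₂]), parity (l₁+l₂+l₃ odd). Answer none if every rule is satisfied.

azimuthal sum: 1 − 1 + 0 = 0  ✓
2 ≤ 1 ≤ 6 (triangle on l)  ✗
L = 4 + 2 + 1 = 7 (odd)

triangle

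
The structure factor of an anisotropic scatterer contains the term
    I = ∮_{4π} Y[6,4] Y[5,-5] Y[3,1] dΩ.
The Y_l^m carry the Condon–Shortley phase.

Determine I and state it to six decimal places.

-0.152880

m-sum 0 ✓  L=14 even ✓  1≤3≤11 ✓
Π(2lᵢ+1) = 13×11×7 = 1001
triangle coeff Δ(6,5,3) = 1/675675
Σ_t [3,5]: t=3:−1/8640 t=4:+1/2304 t=5:−1/8640 = 7/34560
(3j)²=7/429 [(6 5 3; 0 0 0)], sign=-1
Σ_t [0,0]: t=0:+1/322560 = 1/322560
(3j)²=18/1001 [(6 5 3; 4 -5 1)], sign=+1
⇒ 4πI² = 42/143
I = (-1)√(42/143/(4π)) = -0.15288036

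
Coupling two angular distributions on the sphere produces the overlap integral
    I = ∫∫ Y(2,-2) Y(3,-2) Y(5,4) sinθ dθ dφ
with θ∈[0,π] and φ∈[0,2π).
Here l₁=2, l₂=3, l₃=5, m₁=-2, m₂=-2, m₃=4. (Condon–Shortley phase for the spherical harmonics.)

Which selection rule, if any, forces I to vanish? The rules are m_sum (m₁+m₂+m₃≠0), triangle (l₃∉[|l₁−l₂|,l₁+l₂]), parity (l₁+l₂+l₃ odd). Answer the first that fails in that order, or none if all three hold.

none

m₁+m₂+m₃ = -2 − 2 + 4 = 0  ✓
triangle: |2−3|=1 ≤ l₃=5 ≤ 2+3=5  ✓
parity: l₁+l₂+l₃ = 10 is even  ✓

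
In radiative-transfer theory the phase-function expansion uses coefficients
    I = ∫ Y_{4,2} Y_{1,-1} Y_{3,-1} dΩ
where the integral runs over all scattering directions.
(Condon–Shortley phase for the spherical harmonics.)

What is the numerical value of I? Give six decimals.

Checks pass: Σm=0; 8 even; l₃=3∈[3,5].
(2·4+1)(2·1+1)(2·3+1) = 189
Δ: 2! 6! 0! / 9! → 1/252
sum: t=1:−1/36 = -1/36
3j²(4 1 3; 0 0 0) = Δ·Π!·Σ² = 4/63  (sign +1)
sum: t=0:+1/96 = 1/96
3j²(4 1 3; 2 -1 -1) = Δ·Π!·Σ² = 5/84  (sign +1)
combine: 4πI² = 189·4/63·5/84 = 5/7
take √, sign +1: I = 0.23841361

0.238414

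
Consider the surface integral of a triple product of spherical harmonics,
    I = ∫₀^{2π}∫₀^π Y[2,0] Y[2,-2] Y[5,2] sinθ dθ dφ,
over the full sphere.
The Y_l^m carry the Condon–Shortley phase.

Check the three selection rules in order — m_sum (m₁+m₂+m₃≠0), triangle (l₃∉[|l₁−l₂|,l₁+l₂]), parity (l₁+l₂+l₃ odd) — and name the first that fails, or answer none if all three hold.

m₁+m₂+m₃ = 0 − 2 + 2 = 0  ✓
triangle: |2−2|=0 ≤ l₃=5 ≤ 2+2=4  ✗
parity: l₁+l₂+l₃ = 9 is odd

triangle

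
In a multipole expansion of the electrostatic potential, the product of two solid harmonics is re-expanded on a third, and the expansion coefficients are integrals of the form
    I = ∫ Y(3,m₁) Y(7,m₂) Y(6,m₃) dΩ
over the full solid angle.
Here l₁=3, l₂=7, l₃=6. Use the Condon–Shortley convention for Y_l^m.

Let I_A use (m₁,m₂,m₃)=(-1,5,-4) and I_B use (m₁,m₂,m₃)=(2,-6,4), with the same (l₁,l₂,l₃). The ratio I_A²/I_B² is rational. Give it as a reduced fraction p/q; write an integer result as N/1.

Shared (l₁,l₂,l₃)=(3,7,6): N and (l;000)² cancel in I_A²/I_B².
A: Δ = 4!·2!·10!/17! = 1/2042040; Racah Σ t=2..4: t=2:+1/29030400 t=3:−1/2177280 t=4:+1/3870720 = -29/174182400; ⇒ 3j(3 7 6; -1 5 -4)² = 841/185640, sgn -1
B: Δ = 4!·2!·10!/17! = 1/2042040; Racah Σ t=0..1: t=0:+1/8709120 t=1:−1/43545600 = 1/10886400; ⇒ 3j(3 7 6; 2 -6 4)² = 8/357, sgn +1
I_A²/I_B² = (841/185640)/(8/357) = 841/4160

841/4160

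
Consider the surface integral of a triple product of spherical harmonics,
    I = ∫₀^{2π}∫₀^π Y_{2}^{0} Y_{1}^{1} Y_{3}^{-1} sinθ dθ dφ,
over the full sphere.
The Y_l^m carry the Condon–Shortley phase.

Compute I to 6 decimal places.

-0.202301

m-sum 0 ✓  L=6 even ✓  1≤3≤3 ✓
Π(2lᵢ+1) = 5×3×7 = 105
triangle coeff Δ(2,1,3) = 1/105
Σ_t [0,0]: t=0:+1/4 = 1/4
(3j)²=3/35 [(2 1 3; 0 0 0)], sign=-1
Σ_t [0,0]: t=0:+1/8 = 1/8
(3j)²=2/35 [(2 1 3; 0 1 -1)], sign=+1
⇒ 4πI² = 18/35
I = (-1)√(18/35/(4π)) = -0.20230066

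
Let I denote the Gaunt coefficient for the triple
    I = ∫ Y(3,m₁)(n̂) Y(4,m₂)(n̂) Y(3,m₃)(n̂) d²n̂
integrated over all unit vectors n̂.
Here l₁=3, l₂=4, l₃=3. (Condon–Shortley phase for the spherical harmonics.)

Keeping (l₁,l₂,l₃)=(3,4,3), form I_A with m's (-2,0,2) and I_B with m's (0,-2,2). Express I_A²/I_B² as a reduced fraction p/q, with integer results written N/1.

49/3

Shared (l₁,l₂,l₃)=(3,4,3): N and (l;000)² cancel in I_A²/I_B².
A: Δ = 4!·2!·4!/11! = 1/34650; Racah Σ t=3..4: t=3:−1/72 t=4:+1/576 = -7/576; ⇒ 3j(3 4 3; -2 0 2)² = 7/198, sgn +1
B: Δ = 4!·2!·4!/11! = 1/34650; Racah Σ t=1..2: t=1:−1/72 t=2:+1/96 = -1/288; ⇒ 3j(3 4 3; 0 -2 2)² = 1/462, sgn +1
I_A²/I_B² = (7/198)/(1/462) = 49/3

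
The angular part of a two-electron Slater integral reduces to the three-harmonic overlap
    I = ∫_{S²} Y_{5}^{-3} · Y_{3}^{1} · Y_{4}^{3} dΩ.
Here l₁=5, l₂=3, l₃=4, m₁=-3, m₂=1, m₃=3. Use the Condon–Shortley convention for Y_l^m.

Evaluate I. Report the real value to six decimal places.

0.000000

-3 + 1 + 3 = 1 ≠ 0: azimuthal integral kills it; I = 0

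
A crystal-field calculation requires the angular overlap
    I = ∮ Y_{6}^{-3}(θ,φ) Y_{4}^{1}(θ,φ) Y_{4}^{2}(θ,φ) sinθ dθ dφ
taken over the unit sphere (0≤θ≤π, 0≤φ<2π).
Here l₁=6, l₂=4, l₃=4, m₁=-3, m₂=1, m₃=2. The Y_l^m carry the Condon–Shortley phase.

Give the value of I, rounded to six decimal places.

-0.103072

m-sum 0 ✓  L=14 even ✓  2≤4≤10 ✓
Π(2lᵢ+1) = 13×9×9 = 1053
triangle coeff Δ(6,4,4) = 1/1261260
Σ_t [2,4]: t=2:+1/4608 t=3:−1/1296 t=4:+1/4608 = -7/20736
(3j)²=20/1287 [(6 4 4; 0 0 0)], sign=-1
Σ_t [3,5]: t=3:−1/51840 t=4:+1/5760 t=5:−1/11520 = 7/103680
(3j)²=7/858 [(6 4 4; -3 1 2)], sign=+1
⇒ 4πI² = 210/1573
I = (-1)√(210/1573/(4π)) = -0.10307192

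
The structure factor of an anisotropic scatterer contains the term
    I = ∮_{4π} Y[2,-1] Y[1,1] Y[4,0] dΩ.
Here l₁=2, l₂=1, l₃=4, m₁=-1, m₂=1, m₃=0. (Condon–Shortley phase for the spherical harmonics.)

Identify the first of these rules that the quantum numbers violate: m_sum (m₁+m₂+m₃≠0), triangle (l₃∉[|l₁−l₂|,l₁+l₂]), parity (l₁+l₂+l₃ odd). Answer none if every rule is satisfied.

triangle

m₁+m₂+m₃ = -1 + 1 + 0 = 0  ✓
triangle: |2−1|=1 ≤ l₃=4 ≤ 2+1=3  ✗
parity: l₁+l₂+l₃ = 7 is odd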